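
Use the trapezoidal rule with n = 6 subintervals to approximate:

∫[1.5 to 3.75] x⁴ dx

f(x) = x⁴
a = 1.5, b = 3.75, n = 6
h = (b - a)/n = 0.375000

Trapezoidal rule: (h/2)[f(x₀) + 2f(x₁) + 2f(x₂) + ... + f(xₙ)]

x_0 = 1.5000, f(x_0) = 5.062500, coefficient = 1
x_1 = 1.8750, f(x_1) = 12.359619, coefficient = 2
x_2 = 2.2500, f(x_2) = 25.628906, coefficient = 2
x_3 = 2.6250, f(x_3) = 47.480713, coefficient = 2
x_4 = 3.0000, f(x_4) = 81.000000, coefficient = 2
x_5 = 3.3750, f(x_5) = 129.746338, coefficient = 2
x_6 = 3.7500, f(x_6) = 197.753906, coefficient = 1

I ≈ (0.375000/2) × 795.247559 = 149.108917
Exact value: 146.796680
Error: 2.312238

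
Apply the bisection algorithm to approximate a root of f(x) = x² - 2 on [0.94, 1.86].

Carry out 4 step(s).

f(x) = x² - 2
Initial interval: [0.94, 1.86]

Iteration 1:
  c_1 = (0.940000 + 1.860000)/2 = 1.400000
  f(c_1) = f(1.400000) = -0.040000
  f(a) × f(c) ≥ 0, new interval: [1.400000, 1.860000]
Iteration 2:
  c_2 = (1.400000 + 1.860000)/2 = 1.630000
  f(c_2) = f(1.630000) = 0.656900
  f(a) × f(c) < 0, new interval: [1.400000, 1.630000]
Iteration 3:
  c_3 = (1.400000 + 1.630000)/2 = 1.515000
  f(c_3) = f(1.515000) = 0.295225
  f(a) × f(c) < 0, new interval: [1.400000, 1.515000]
Iteration 4:
  c_4 = (1.400000 + 1.515000)/2 = 1.457500
  f(c_4) = f(1.457500) = 0.124306
  f(a) × f(c) < 0, new interval: [1.400000, 1.457500]

After 4 iteration(s), the approximation is c_4 = 1.457500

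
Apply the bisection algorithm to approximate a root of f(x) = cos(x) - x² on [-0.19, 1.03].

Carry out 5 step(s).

f(x) = cos(x) - x²
Initial interval: [-0.19, 1.03]

Iteration 1:
  c_1 = (-0.190000 + 1.030000)/2 = 0.420000
  f(c_1) = f(0.420000) = 0.736689
  f(a) × f(c) ≥ 0, new interval: [0.420000, 1.030000]
Iteration 2:
  c_2 = (0.420000 + 1.030000)/2 = 0.725000
  f(c_2) = f(0.725000) = 0.222874
  f(a) × f(c) ≥ 0, new interval: [0.725000, 1.030000]
Iteration 3:
  c_3 = (0.725000 + 1.030000)/2 = 0.877500
  f(c_3) = f(0.877500) = -0.130930
  f(a) × f(c) < 0, new interval: [0.725000, 0.877500]
Iteration 4:
  c_4 = (0.725000 + 0.877500)/2 = 0.801250
  f(c_4) = f(0.801250) = 0.053808
  f(a) × f(c) ≥ 0, new interval: [0.801250, 0.877500]
Iteration 5:
  c_5 = (0.801250 + 0.877500)/2 = 0.839375
  f(c_5) = f(0.839375) = -0.036622
  f(a) × f(c) < 0, new interval: [0.801250, 0.839375]

After 5 iteration(s), the approximation is c_5 = 0.839375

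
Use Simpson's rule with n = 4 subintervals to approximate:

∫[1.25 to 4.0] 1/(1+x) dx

f(x) = 1/(1+x)
a = 1.25, b = 4.0, n = 4
h = (b - a)/n = 0.687500

Simpson's rule: (h/3)[f(x₀) + 4f(x₁) + 2f(x₂) + ... + f(xₙ)]

x_0 = 1.2500, f(x_0) = 0.444444, coefficient = 1
x_1 = 1.9375, f(x_1) = 0.340426, coefficient = 4
x_2 = 2.6250, f(x_2) = 0.275862, coefficient = 2
x_3 = 3.3125, f(x_3) = 0.231884, coefficient = 4
x_4 = 4.0000, f(x_4) = 0.200000, coefficient = 1

I ≈ (0.687500/3) × 3.485407 = 0.798739
Exact value: 0.798508
Error: 0.000231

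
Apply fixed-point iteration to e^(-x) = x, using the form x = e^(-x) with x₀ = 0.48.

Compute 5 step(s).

Equation: e^(-x) = x
Fixed-point form: x = e^(-x)
x₀ = 0.48

x_1 = g(0.480000) = 0.618783
x_2 = g(0.618783) = 0.538599
x_3 = g(0.538599) = 0.583565
x_4 = g(0.583565) = 0.557906
x_5 = g(0.557906) = 0.572407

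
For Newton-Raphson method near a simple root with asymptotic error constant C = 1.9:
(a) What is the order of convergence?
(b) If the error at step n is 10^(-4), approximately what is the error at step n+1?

(a) Newton-Raphson has quadratic (order 2) convergence near simple roots.
    This means |e_{n+1}| ≈ C|e_n|².

(b) With |e_n| = 10^(-4) and C = 1.9:
    |e_{n+1}| ≈ 1.9 × (10^(-4))² = 1.9 × 10^(-8)

(a) 2 (quadratic); (b) |e_{n+1}| ≈ 1.900e-08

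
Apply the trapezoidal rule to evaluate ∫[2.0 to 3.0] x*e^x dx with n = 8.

f(x) = x*e^x
a = 2.0, b = 3.0, n = 8
h = (b - a)/n = 0.125000

Trapezoidal rule: (h/2)[f(x₀) + 2f(x₁) + 2f(x₂) + ... + f(xₙ)]

x_0 = 2.0000, f(x_0) = 14.778112, coefficient = 1
x_1 = 2.1250, f(x_1) = 17.792407, coefficient = 2
x_2 = 2.2500, f(x_2) = 21.347406, coefficient = 2
x_3 = 2.3750, f(x_3) = 25.533656, coefficient = 2
x_4 = 2.5000, f(x_4) = 30.456235, coefficient = 2
x_5 = 2.6250, f(x_5) = 36.237007, coefficient = 2
x_6 = 2.7500, f(x_6) = 43.017238, coefficient = 2
x_7 = 2.8750, f(x_7) = 50.960594, coefficient = 2
x_8 = 3.0000, f(x_8) = 60.256611, coefficient = 1

I ≈ (0.125000/2) × 525.723810 = 32.857738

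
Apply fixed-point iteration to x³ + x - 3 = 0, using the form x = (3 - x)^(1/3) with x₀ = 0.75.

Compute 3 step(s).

Equation: x³ + x - 3 = 0
Fixed-point form: x = (3 - x)^(1/3)
x₀ = 0.75

x_1 = g(0.750000) = 1.310371
x_2 = g(1.310371) = 1.191051
x_3 = g(1.191051) = 1.218453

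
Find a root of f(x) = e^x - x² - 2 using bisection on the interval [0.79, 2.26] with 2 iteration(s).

f(x) = e^x - x² - 2
Initial interval: [0.79, 2.26]

Iteration 1:
  c_1 = (0.790000 + 2.260000)/2 = 1.525000
  f(c_1) = f(1.525000) = 0.269519
  f(a) × f(c) < 0, new interval: [0.790000, 1.525000]
Iteration 2:
  c_2 = (0.790000 + 1.525000)/2 = 1.157500
  f(c_2) = f(1.157500) = -0.157838
  f(a) × f(c) ≥ 0, new interval: [1.157500, 1.525000]

After 2 iteration(s), the approximation is c_2 = 1.157500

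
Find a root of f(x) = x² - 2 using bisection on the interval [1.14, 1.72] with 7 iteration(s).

f(x) = x² - 2
Initial interval: [1.14, 1.72]

Iteration 1:
  c_1 = (1.140000 + 1.720000)/2 = 1.430000
  f(c_1) = f(1.430000) = 0.044900
  f(a) × f(c) < 0, new interval: [1.140000, 1.430000]
Iteration 2:
  c_2 = (1.140000 + 1.430000)/2 = 1.285000
  f(c_2) = f(1.285000) = -0.348775
  f(a) × f(c) ≥ 0, new interval: [1.285000, 1.430000]
Iteration 3:
  c_3 = (1.285000 + 1.430000)/2 = 1.357500
  f(c_3) = f(1.357500) = -0.157194
  f(a) × f(c) ≥ 0, new interval: [1.357500, 1.430000]
Iteration 4:
  c_4 = (1.357500 + 1.430000)/2 = 1.393750
  f(c_4) = f(1.393750) = -0.057461
  f(a) × f(c) ≥ 0, new interval: [1.393750, 1.430000]
Iteration 5:
  c_5 = (1.393750 + 1.430000)/2 = 1.411875
  f(c_5) = f(1.411875) = -0.006609
  f(a) × f(c) ≥ 0, new interval: [1.411875, 1.430000]
Iteration 6:
  c_6 = (1.411875 + 1.430000)/2 = 1.420937
  f(c_6) = f(1.420937) = 0.019063
  f(a) × f(c) < 0, new interval: [1.411875, 1.420937]
Iteration 7:
  c_7 = (1.411875 + 1.420937)/2 = 1.416406
  f(c_7) = f(1.416406) = 0.006207
  f(a) × f(c) < 0, new interval: [1.411875, 1.416406]

After 7 iteration(s), the approximation is c_7 = 1.416406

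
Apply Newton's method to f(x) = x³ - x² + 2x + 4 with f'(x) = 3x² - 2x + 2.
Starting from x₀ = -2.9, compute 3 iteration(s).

f(x) = x³ - x² + 2x + 4
f'(x) = 3x² - 2x + 2
x₀ = -2.9

Newton-Raphson formula: x_{n+1} = x_n - f(x_n)/f'(x_n)

Iteration 1:
  f(-2.900000) = -34.599000
  f'(-2.900000) = 33.030000
  x_1 = -2.900000 - (-34.599000)/33.030000 = -1.852498
Iteration 2:
  f(-1.852498) = -9.494048
  f'(-1.852498) = 16.000239
  x_2 = -1.852498 - (-9.494048)/16.000239 = -1.259129
Iteration 3:
  f(-1.259129) = -2.099890
  f'(-1.259129) = 9.274471
  x_3 = -1.259129 - (-2.099890)/9.274471 = -1.032712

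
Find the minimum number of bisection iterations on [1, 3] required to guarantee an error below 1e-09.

We need (b-a)/2^n ≤ 1e-09
(3 - 1)/2^n ≤ 1e-09
2/2^n ≤ 1e-09
2^n ≥ 2000000000
n ≥ log₂(2000000000) = 30.90
n ≥ 31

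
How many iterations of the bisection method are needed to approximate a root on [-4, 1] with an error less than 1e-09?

We need (b-a)/2^n ≤ 1e-09
(1 - (-4))/2^n ≤ 1e-09
5/2^n ≤ 1e-09
2^n ≥ 5000000000
n ≥ log₂(5000000000) = 32.22
n ≥ 33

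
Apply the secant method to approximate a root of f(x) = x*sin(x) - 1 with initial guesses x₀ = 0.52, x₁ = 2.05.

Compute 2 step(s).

f(x) = x*sin(x) - 1
x₀ = 0.52, x₁ = 2.05

Secant formula: x_{n+1} = x_n - f(x_n)(x_n - x_{n-1})/(f(x_n) - f(x_{n-1}))

Iteration 1:
  f(0.520000) = -0.741622
  f(2.050000) = 0.819093
  x_2 = 2.050000 - 0.819093×(2.050000 - 0.520000)/(0.819093 - (-0.741622))
       = 1.247027
Iteration 2:
  f(2.050000) = 0.819093
  f(1.247027) = 0.182235
  x_3 = 1.247027 - 0.182235×(1.247027 - 2.050000)/(0.182235 - 0.819093)
       = 1.017258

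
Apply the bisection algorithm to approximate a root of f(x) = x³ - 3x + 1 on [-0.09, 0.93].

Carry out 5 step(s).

f(x) = x³ - 3x + 1
Initial interval: [-0.09, 0.93]

Iteration 1:
  c_1 = (-0.090000 + 0.930000)/2 = 0.420000
  f(c_1) = f(0.420000) = -0.185912
  f(a) × f(c) < 0, new interval: [-0.090000, 0.420000]
Iteration 2:
  c_2 = (-0.090000 + 0.420000)/2 = 0.165000
  f(c_2) = f(0.165000) = 0.509492
  f(a) × f(c) ≥ 0, new interval: [0.165000, 0.420000]
Iteration 3:
  c_3 = (0.165000 + 0.420000)/2 = 0.292500
  f(c_3) = f(0.292500) = 0.147525
  f(a) × f(c) ≥ 0, new interval: [0.292500, 0.420000]
Iteration 4:
  c_4 = (0.292500 + 0.420000)/2 = 0.356250
  f(c_4) = f(0.356250) = -0.023537
  f(a) × f(c) < 0, new interval: [0.292500, 0.356250]
Iteration 5:
  c_5 = (0.292500 + 0.356250)/2 = 0.324375
  f(c_5) = f(0.324375) = 0.061005
  f(a) × f(c) ≥ 0, new interval: [0.324375, 0.356250]

After 5 iteration(s), the approximation is c_5 = 0.324375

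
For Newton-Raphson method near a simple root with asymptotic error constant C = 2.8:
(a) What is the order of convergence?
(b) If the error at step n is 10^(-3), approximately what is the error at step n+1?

(a) Newton-Raphson has quadratic (order 2) convergence near simple roots.
    This means |e_{n+1}| ≈ C|e_n|².

(b) With |e_n| = 10^(-3) and C = 2.8:
    |e_{n+1}| ≈ 2.8 × (10^(-3))² = 2.8 × 10^(-6)

(a) 2 (quadratic); (b) |e_{n+1}| ≈ 2.800e-06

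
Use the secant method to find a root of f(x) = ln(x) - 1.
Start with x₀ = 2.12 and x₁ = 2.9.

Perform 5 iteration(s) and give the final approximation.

f(x) = ln(x) - 1
x₀ = 2.12, x₁ = 2.9

Secant formula: x_{n+1} = x_n - f(x_n)(x_n - x_{n-1})/(f(x_n) - f(x_{n-1}))

Iteration 1:
  f(2.120000) = -0.248584
  f(2.900000) = 0.064711
  x_2 = 2.900000 - 0.064711×(2.900000 - 2.120000)/(0.064711 - (-0.248584))
       = 2.738892
Iteration 2:
  f(2.900000) = 0.064711
  f(2.738892) = 0.007553
  x_3 = 2.738892 - 0.007553×(2.738892 - 2.900000)/(0.007553 - 0.064711)
       = 2.717601
Iteration 3:
  f(2.738892) = 0.007553
  f(2.717601) = -0.000250
  x_4 = 2.717601 - (-0.000250)×(2.717601 - 2.738892)/(-0.000250 - 0.007553)
       = 2.718284
Iteration 4:
  f(2.717601) = -0.000250
  f(2.718284) = 0.000001
  x_5 = 2.718284 - 0.000001×(2.718284 - 2.717601)/(0.000001 - (-0.000250))
       = 2.718282
Iteration 5:
  f(2.718284) = 0.000001
  f(2.718282) = 0.000000
  x_6 = 2.718282 - 0.000000×(2.718282 - 2.718284)/(0.000000 - 0.000001)
       = 2.718282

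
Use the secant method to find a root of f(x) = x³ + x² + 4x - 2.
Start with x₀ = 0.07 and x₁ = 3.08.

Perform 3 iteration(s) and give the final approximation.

f(x) = x³ + x² + 4x - 2
x₀ = 0.07, x₁ = 3.08

Secant formula: x_{n+1} = x_n - f(x_n)(x_n - x_{n-1})/(f(x_n) - f(x_{n-1}))

Iteration 1:
  f(0.070000) = -1.714757
  f(3.080000) = 49.024512
  x_2 = 3.080000 - 49.024512×(3.080000 - 0.070000)/(49.024512 - (-1.714757))
       = 0.171724
Iteration 2:
  f(3.080000) = 49.024512
  f(0.171724) = -1.278549
  x_3 = 0.171724 - (-1.278549)×(0.171724 - 3.080000)/(-1.278549 - 49.024512)
       = 0.245644
Iteration 3:
  f(0.171724) = -1.278549
  f(0.245644) = -0.942262
  x_4 = 0.245644 - (-0.942262)×(0.245644 - 0.171724)/(-0.942262 - (-1.278549))
       = 0.452762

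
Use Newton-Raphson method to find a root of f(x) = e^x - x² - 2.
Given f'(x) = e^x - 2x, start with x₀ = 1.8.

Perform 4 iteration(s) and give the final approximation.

f(x) = e^x - x² - 2
f'(x) = e^x - 2x
x₀ = 1.8

Newton-Raphson formula: x_{n+1} = x_n - f(x_n)/f'(x_n)

Iteration 1:
  f(1.800000) = 0.809647
  f'(1.800000) = 2.449647
  x_1 = 1.800000 - 0.809647/2.449647 = 1.469484
Iteration 2:
  f(1.469484) = 0.187608
  f'(1.469484) = 1.408024
  x_2 = 1.469484 - 0.187608/1.408024 = 1.336242
Iteration 3:
  f(1.336242) = 0.019175
  f'(1.336242) = 1.132234
  x_3 = 1.336242 - 0.019175/1.132234 = 1.319306
Iteration 4:
  f(1.319306) = 0.000256
  f'(1.319306) = 1.102212
  x_4 = 1.319306 - 0.000256/1.102212 = 1.319074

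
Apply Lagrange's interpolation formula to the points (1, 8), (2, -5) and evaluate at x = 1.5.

Lagrange interpolation formula:
P(x) = Σ yᵢ × Lᵢ(x)
where Lᵢ(x) = Π_{j≠i} (x - xⱼ)/(xᵢ - xⱼ)

L_0(1.5) = (1.5 - 2)/(1 - 2) = 0.500000
L_1(1.5) = (1.5 - 1)/(2 - 1) = 0.500000

P(1.5) = 8×L_0(1.5) + (-5)×L_1(1.5)
P(1.5) = 1.500000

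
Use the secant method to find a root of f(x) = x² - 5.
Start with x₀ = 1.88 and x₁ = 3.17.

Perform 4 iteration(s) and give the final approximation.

f(x) = x² - 5
x₀ = 1.88, x₁ = 3.17

Secant formula: x_{n+1} = x_n - f(x_n)(x_n - x_{n-1})/(f(x_n) - f(x_{n-1}))

Iteration 1:
  f(1.880000) = -1.465600
  f(3.170000) = 5.048900
  x_2 = 3.170000 - 5.048900×(3.170000 - 1.880000)/(5.048900 - (-1.465600))
       = 2.170218
Iteration 2:
  f(3.170000) = 5.048900
  f(2.170218) = -0.290155
  x_3 = 2.170218 - (-0.290155)×(2.170218 - 3.170000)/(-0.290155 - 5.048900)
       = 2.224552
Iteration 3:
  f(2.170218) = -0.290155
  f(2.224552) = -0.051370
  x_4 = 2.224552 - (-0.051370)×(2.224552 - 2.170218)/(-0.051370 - (-0.290155))
       = 2.236241
Iteration 4:
  f(2.224552) = -0.051370
  f(2.236241) = 0.000772
  x_5 = 2.236241 - 0.000772×(2.236241 - 2.224552)/(0.000772 - (-0.051370))
       = 2.236068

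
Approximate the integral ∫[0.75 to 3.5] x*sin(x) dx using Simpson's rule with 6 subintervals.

f(x) = x*sin(x)
a = 0.75, b = 3.5, n = 6
h = (b - a)/n = 0.458333

Simpson's rule: (h/3)[f(x₀) + 4f(x₁) + 2f(x₂) + ... + f(xₙ)]

x_0 = 0.7500, f(x_0) = 0.511229, coefficient = 1
x_1 = 1.2083, f(x_1) = 1.129823, coefficient = 4
x_2 = 1.6667, f(x_2) = 1.659013, coefficient = 2
x_3 = 2.1250, f(x_3) = 1.806930, coefficient = 4
x_4 = 2.5833, f(x_4) = 1.368419, coefficient = 2
x_5 = 3.0417, f(x_5) = 0.303436, coefficient = 4
x_6 = 3.5000, f(x_6) = -1.227741, coefficient = 1

I ≈ (0.458333/3) × 18.299108 = 2.795697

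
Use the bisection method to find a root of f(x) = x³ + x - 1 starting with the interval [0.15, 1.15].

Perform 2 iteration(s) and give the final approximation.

f(x) = x³ + x - 1
Initial interval: [0.15, 1.15]

Iteration 1:
  c_1 = (0.150000 + 1.150000)/2 = 0.650000
  f(c_1) = f(0.650000) = -0.075375
  f(a) × f(c) ≥ 0, new interval: [0.650000, 1.150000]
Iteration 2:
  c_2 = (0.650000 + 1.150000)/2 = 0.900000
  f(c_2) = f(0.900000) = 0.629000
  f(a) × f(c) < 0, new interval: [0.650000, 0.900000]

After 2 iteration(s), the approximation is c_2 = 0.900000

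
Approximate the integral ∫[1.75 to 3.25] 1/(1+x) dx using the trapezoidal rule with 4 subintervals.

f(x) = 1/(1+x)
a = 1.75, b = 3.25, n = 4
h = (b - a)/n = 0.375000

Trapezoidal rule: (h/2)[f(x₀) + 2f(x₁) + 2f(x₂) + ... + f(xₙ)]

x_0 = 1.7500, f(x_0) = 0.363636, coefficient = 1
x_1 = 2.1250, f(x_1) = 0.320000, coefficient = 2
x_2 = 2.5000, f(x_2) = 0.285714, coefficient = 2
x_3 = 2.8750, f(x_3) = 0.258065, coefficient = 2
x_4 = 3.2500, f(x_4) = 0.235294, coefficient = 1

I ≈ (0.375000/2) × 2.326488 = 0.436217
Exact value: 0.435318
Error: 0.000898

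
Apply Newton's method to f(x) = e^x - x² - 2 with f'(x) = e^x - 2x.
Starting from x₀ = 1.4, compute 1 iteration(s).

f(x) = e^x - x² - 2
f'(x) = e^x - 2x
x₀ = 1.4

Newton-Raphson formula: x_{n+1} = x_n - f(x_n)/f'(x_n)

Iteration 1:
  f(1.400000) = 0.095200
  f'(1.400000) = 1.255200
  x_1 = 1.400000 - 0.095200/1.255200 = 1.324156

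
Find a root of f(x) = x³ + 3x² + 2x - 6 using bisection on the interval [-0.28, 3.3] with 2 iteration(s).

f(x) = x³ + 3x² + 2x - 6
Initial interval: [-0.28, 3.3]

Iteration 1:
  c_1 = (-0.280000 + 3.300000)/2 = 1.510000
  f(c_1) = f(1.510000) = 7.303251
  f(a) × f(c) < 0, new interval: [-0.280000, 1.510000]
Iteration 2:
  c_2 = (-0.280000 + 1.510000)/2 = 0.615000
  f(c_2) = f(0.615000) = -3.402717
  f(a) × f(c) ≥ 0, new interval: [0.615000, 1.510000]

After 2 iteration(s), the approximation is c_2 = 0.615000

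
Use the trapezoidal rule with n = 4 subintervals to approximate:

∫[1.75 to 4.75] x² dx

f(x) = x²
a = 1.75, b = 4.75, n = 4
h = (b - a)/n = 0.750000

Trapezoidal rule: (h/2)[f(x₀) + 2f(x₁) + 2f(x₂) + ... + f(xₙ)]

x_0 = 1.7500, f(x_0) = 3.062500, coefficient = 1
x_1 = 2.5000, f(x_1) = 6.250000, coefficient = 2
x_2 = 3.2500, f(x_2) = 10.562500, coefficient = 2
x_3 = 4.0000, f(x_3) = 16.000000, coefficient = 2
x_4 = 4.7500, f(x_4) = 22.562500, coefficient = 1

I ≈ (0.750000/2) × 91.250000 = 34.218750
Exact value: 33.937500
Error: 0.281250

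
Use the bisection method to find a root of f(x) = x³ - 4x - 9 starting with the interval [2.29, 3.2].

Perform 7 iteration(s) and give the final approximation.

f(x) = x³ - 4x - 9
Initial interval: [2.29, 3.2]

Iteration 1:
  c_1 = (2.290000 + 3.200000)/2 = 2.745000
  f(c_1) = f(2.745000) = 0.703644
  f(a) × f(c) < 0, new interval: [2.290000, 2.745000]
Iteration 2:
  c_2 = (2.290000 + 2.745000)/2 = 2.517500
  f(c_2) = f(2.517500) = -3.114573
  f(a) × f(c) ≥ 0, new interval: [2.517500, 2.745000]
Iteration 3:
  c_3 = (2.517500 + 2.745000)/2 = 2.631250
  f(c_3) = f(2.631250) = -1.307602
  f(a) × f(c) ≥ 0, new interval: [2.631250, 2.745000]
Iteration 4:
  c_4 = (2.631250 + 2.745000)/2 = 2.688125
  f(c_4) = f(2.688125) = -0.328066
  f(a) × f(c) ≥ 0, new interval: [2.688125, 2.745000]
Iteration 5:
  c_5 = (2.688125 + 2.745000)/2 = 2.716563
  f(c_5) = f(2.716563) = 0.181198
  f(a) × f(c) < 0, new interval: [2.688125, 2.716563]
Iteration 6:
  c_6 = (2.688125 + 2.716563)/2 = 2.702344
  f(c_6) = f(2.702344) = -0.075073
  f(a) × f(c) ≥ 0, new interval: [2.702344, 2.716563]
Iteration 7:
  c_7 = (2.702344 + 2.716563)/2 = 2.709453
  f(c_7) = f(2.709453) = 0.052652
  f(a) × f(c) < 0, new interval: [2.702344, 2.709453]

After 7 iteration(s), the approximation is c_7 = 2.709453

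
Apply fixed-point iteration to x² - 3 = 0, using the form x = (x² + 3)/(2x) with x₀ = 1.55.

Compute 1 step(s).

Equation: x² - 3 = 0
Fixed-point form: x = (x² + 3)/(2x)
x₀ = 1.55

x_1 = g(1.550000) = 1.742742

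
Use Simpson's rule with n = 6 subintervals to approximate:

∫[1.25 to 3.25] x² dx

f(x) = x²
a = 1.25, b = 3.25, n = 6
h = (b - a)/n = 0.333333

Simpson's rule: (h/3)[f(x₀) + 4f(x₁) + 2f(x₂) + ... + f(xₙ)]

x_0 = 1.2500, f(x_0) = 1.562500, coefficient = 1
x_1 = 1.5833, f(x_1) = 2.506944, coefficient = 4
x_2 = 1.9167, f(x_2) = 3.673611, coefficient = 2
x_3 = 2.2500, f(x_3) = 5.062500, coefficient = 4
x_4 = 2.5833, f(x_4) = 6.673611, coefficient = 2
x_5 = 2.9167, f(x_5) = 8.506944, coefficient = 4
x_6 = 3.2500, f(x_6) = 10.562500, coefficient = 1

I ≈ (0.333333/3) × 97.125000 = 10.791667
Exact value: 10.791667
Error: 0.000000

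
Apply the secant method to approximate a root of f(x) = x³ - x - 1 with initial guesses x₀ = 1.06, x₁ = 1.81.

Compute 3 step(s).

f(x) = x³ - x - 1
x₀ = 1.06, x₁ = 1.81

Secant formula: x_{n+1} = x_n - f(x_n)(x_n - x_{n-1})/(f(x_n) - f(x_{n-1}))

Iteration 1:
  f(1.060000) = -0.868984
  f(1.810000) = 3.119741
  x_2 = 1.810000 - 3.119741×(1.810000 - 1.060000)/(3.119741 - (-0.868984))
       = 1.223395
Iteration 2:
  f(1.810000) = 3.119741
  f(1.223395) = -0.392345
  x_3 = 1.223395 - (-0.392345)×(1.223395 - 1.810000)/(-0.392345 - 3.119741)
       = 1.288926
Iteration 3:
  f(1.223395) = -0.392345
  f(1.288926) = -0.147593
  x_4 = 1.288926 - (-0.147593)×(1.288926 - 1.223395)/(-0.147593 - (-0.392345))
       = 1.328444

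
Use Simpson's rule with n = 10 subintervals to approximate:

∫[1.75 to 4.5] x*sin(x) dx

f(x) = x*sin(x)
a = 1.75, b = 4.5, n = 10
h = (b - a)/n = 0.275000

Simpson's rule: (h/3)[f(x₀) + 4f(x₁) + 2f(x₂) + ... + f(xₙ)]

x_0 = 1.7500, f(x_0) = 1.721975, coefficient = 1
x_1 = 2.0250, f(x_1) = 1.819687, coefficient = 4
x_2 = 2.3000, f(x_2) = 1.715122, coefficient = 2
x_3 = 2.5750, f(x_3) = 1.382158, coefficient = 4
x_4 = 2.8500, f(x_4) = 0.819312, coefficient = 2
x_5 = 3.1250, f(x_5) = 0.051850, coefficient = 4
x_6 = 3.4000, f(x_6) = -0.868840, coefficient = 2
x_7 = 3.6750, f(x_7) = -1.868628, coefficient = 4
x_8 = 3.9500, f(x_8) = -2.856593, coefficient = 2
x_9 = 4.2250, f(x_9) = -3.733035, coefficient = 4
x_10 = 4.5000, f(x_10) = -4.398886, coefficient = 1

I ≈ (0.275000/3) × -14.450786 = -1.324655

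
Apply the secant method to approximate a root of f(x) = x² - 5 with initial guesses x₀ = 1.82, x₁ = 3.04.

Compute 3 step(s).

f(x) = x² - 5
x₀ = 1.82, x₁ = 3.04

Secant formula: x_{n+1} = x_n - f(x_n)(x_n - x_{n-1})/(f(x_n) - f(x_{n-1}))

Iteration 1:
  f(1.820000) = -1.687600
  f(3.040000) = 4.241600
  x_2 = 3.040000 - 4.241600×(3.040000 - 1.820000)/(4.241600 - (-1.687600))
       = 2.167243
Iteration 2:
  f(3.040000) = 4.241600
  f(2.167243) = -0.303059
  x_3 = 2.167243 - (-0.303059)×(2.167243 - 3.040000)/(-0.303059 - 4.241600)
       = 2.225442
Iteration 3:
  f(2.167243) = -0.303059
  f(2.225442) = -0.047407
  x_4 = 2.225442 - (-0.047407)×(2.225442 - 2.167243)/(-0.047407 - (-0.303059))
       = 2.236234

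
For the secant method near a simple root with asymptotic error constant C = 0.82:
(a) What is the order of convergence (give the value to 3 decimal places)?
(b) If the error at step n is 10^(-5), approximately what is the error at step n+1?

(a) Secant method has superlinear convergence with order φ = (1+√5)/2 ≈ 1.618.
    This means |e_{n+1}| ≈ C|e_n|^1.618.

(b) With |e_n| = 10^(-5) and C = 0.82:
    |e_{n+1}| ≈ 0.82 × (10^(-5))^1.618 = 0.82 × 10^(-8.09)

(a) ≈ 1.618 (golden ratio); (b) |e_{n+1}| ≈ 6.663e-09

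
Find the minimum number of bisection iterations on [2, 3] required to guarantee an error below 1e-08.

We need (b-a)/2^n ≤ 1e-08
(3 - 2)/2^n ≤ 1e-08
1/2^n ≤ 1e-08
2^n ≥ 100000000
n ≥ log₂(100000000) = 26.58
n ≥ 27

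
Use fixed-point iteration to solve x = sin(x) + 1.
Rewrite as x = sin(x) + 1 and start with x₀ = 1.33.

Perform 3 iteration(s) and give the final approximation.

Equation: x = sin(x) + 1
Fixed-point form: x = sin(x) + 1
x₀ = 1.33

x_1 = g(1.330000) = 1.971148
x_2 = g(1.971148) = 1.920924
x_3 = g(1.920924) = 1.939329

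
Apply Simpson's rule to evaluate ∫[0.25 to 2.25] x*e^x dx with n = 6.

f(x) = x*e^x
a = 0.25, b = 2.25, n = 6
h = (b - a)/n = 0.333333

Simpson's rule: (h/3)[f(x₀) + 4f(x₁) + 2f(x₂) + ... + f(xₙ)]

x_0 = 0.2500, f(x_0) = 0.321006, coefficient = 1
x_1 = 0.5833, f(x_1) = 1.045334, coefficient = 4
x_2 = 0.9167, f(x_2) = 2.292528, coefficient = 2
x_3 = 1.2500, f(x_3) = 4.362929, coefficient = 4
x_4 = 1.5833, f(x_4) = 7.712679, coefficient = 2
x_5 = 1.9167, f(x_5) = 13.029998, coefficient = 4
x_6 = 2.2500, f(x_6) = 21.347406, coefficient = 1

I ≈ (0.333333/3) × 115.431872 = 12.825764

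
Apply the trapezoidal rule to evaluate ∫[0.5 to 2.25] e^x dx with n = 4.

f(x) = e^x
a = 0.5, b = 2.25, n = 4
h = (b - a)/n = 0.437500

Trapezoidal rule: (h/2)[f(x₀) + 2f(x₁) + 2f(x₂) + ... + f(xₙ)]

x_0 = 0.5000, f(x_0) = 1.648721, coefficient = 1
x_1 = 0.9375, f(x_1) = 2.553589, coefficient = 2
x_2 = 1.3750, f(x_2) = 3.955077, coefficient = 2
x_3 = 1.8125, f(x_3) = 6.125743, coefficient = 2
x_4 = 2.2500, f(x_4) = 9.487736, coefficient = 1

I ≈ (0.437500/2) × 36.405275 = 7.963654
Exact value: 7.839015
Error: 0.124639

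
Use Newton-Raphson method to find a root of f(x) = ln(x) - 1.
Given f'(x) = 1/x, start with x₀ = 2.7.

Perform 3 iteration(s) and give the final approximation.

f(x) = ln(x) - 1
f'(x) = 1/x
x₀ = 2.7

Newton-Raphson formula: x_{n+1} = x_n - f(x_n)/f'(x_n)

Iteration 1:
  f(2.700000) = -0.006748
  f'(2.700000) = 0.370370
  x_1 = 2.700000 - (-0.006748)/0.370370 = 2.718220
Iteration 2:
  f(2.718220) = -0.000023
  f'(2.718220) = 0.367888
  x_2 = 2.718220 - (-0.000023)/0.367888 = 2.718282
Iteration 3:
  f(2.718282) = 0.000000
  f'(2.718282) = 0.367879
  x_3 = 2.718282 - 0.000000/0.367879 = 2.718282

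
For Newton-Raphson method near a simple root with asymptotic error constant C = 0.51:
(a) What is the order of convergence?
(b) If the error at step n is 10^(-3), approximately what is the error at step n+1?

(a) Newton-Raphson has quadratic (order 2) convergence near simple roots.
    This means |e_{n+1}| ≈ C|e_n|².

(b) With |e_n| = 10^(-3) and C = 0.51:
    |e_{n+1}| ≈ 0.51 × (10^(-3))² = 0.51 × 10^(-6)

(a) 2 (quadratic); (b) |e_{n+1}| ≈ 5.100e-07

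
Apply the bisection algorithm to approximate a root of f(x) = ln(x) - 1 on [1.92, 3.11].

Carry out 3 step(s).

f(x) = ln(x) - 1
Initial interval: [1.92, 3.11]

Iteration 1:
  c_1 = (1.920000 + 3.110000)/2 = 2.515000
  f(c_1) = f(2.515000) = -0.077727
  f(a) × f(c) ≥ 0, new interval: [2.515000, 3.110000]
Iteration 2:
  c_2 = (2.515000 + 3.110000)/2 = 2.812500
  f(c_2) = f(2.812500) = 0.034074
  f(a) × f(c) < 0, new interval: [2.515000, 2.812500]
Iteration 3:
  c_3 = (2.515000 + 2.812500)/2 = 2.663750
  f(c_3) = f(2.663750) = -0.020265
  f(a) × f(c) ≥ 0, new interval: [2.663750, 2.812500]

After 3 iteration(s), the approximation is c_3 = 2.663750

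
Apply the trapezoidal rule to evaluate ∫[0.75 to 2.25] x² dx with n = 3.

f(x) = x²
a = 0.75, b = 2.25, n = 3
h = (b - a)/n = 0.500000

Trapezoidal rule: (h/2)[f(x₀) + 2f(x₁) + 2f(x₂) + ... + f(xₙ)]

x_0 = 0.7500, f(x_0) = 0.562500, coefficient = 1
x_1 = 1.2500, f(x_1) = 1.562500, coefficient = 2
x_2 = 1.7500, f(x_2) = 3.062500, coefficient = 2
x_3 = 2.2500, f(x_3) = 5.062500, coefficient = 1

I ≈ (0.500000/2) × 14.875000 = 3.718750
Exact value: 3.656250
Error: 0.062500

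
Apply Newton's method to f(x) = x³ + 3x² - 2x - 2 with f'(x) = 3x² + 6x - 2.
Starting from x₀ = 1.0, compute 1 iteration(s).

f(x) = x³ + 3x² - 2x - 2
f'(x) = 3x² + 6x - 2
x₀ = 1.0

Newton-Raphson formula: x_{n+1} = x_n - f(x_n)/f'(x_n)

Iteration 1:
  f(1.000000) = 0.000000
  f'(1.000000) = 7.000000
  x_1 = 1.000000 - 0.000000/7.000000 = 1.000000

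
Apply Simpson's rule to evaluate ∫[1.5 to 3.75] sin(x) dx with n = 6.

f(x) = sin(x)
a = 1.5, b = 3.75, n = 6
h = (b - a)/n = 0.375000

Simpson's rule: (h/3)[f(x₀) + 4f(x₁) + 2f(x₂) + ... + f(xₙ)]

x_0 = 1.5000, f(x_0) = 0.997495, coefficient = 1
x_1 = 1.8750, f(x_1) = 0.954086, coefficient = 4
x_2 = 2.2500, f(x_2) = 0.778073, coefficient = 2
x_3 = 2.6250, f(x_3) = 0.493920, coefficient = 4
x_4 = 3.0000, f(x_4) = 0.141120, coefficient = 2
x_5 = 3.3750, f(x_5) = -0.231294, coefficient = 4
x_6 = 3.7500, f(x_6) = -0.571561, coefficient = 1

I ≈ (0.375000/3) × 7.131169 = 0.891396
Exact value: 0.891297
Error: 0.000100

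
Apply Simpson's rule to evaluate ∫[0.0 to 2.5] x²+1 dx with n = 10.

f(x) = x²+1
a = 0.0, b = 2.5, n = 10
h = (b - a)/n = 0.250000

Simpson's rule: (h/3)[f(x₀) + 4f(x₁) + 2f(x₂) + ... + f(xₙ)]

x_0 = 0.0000, f(x_0) = 1.000000, coefficient = 1
x_1 = 0.2500, f(x_1) = 1.062500, coefficient = 4
x_2 = 0.5000, f(x_2) = 1.250000, coefficient = 2
x_3 = 0.7500, f(x_3) = 1.562500, coefficient = 4
x_4 = 1.0000, f(x_4) = 2.000000, coefficient = 2
x_5 = 1.2500, f(x_5) = 2.562500, coefficient = 4
x_6 = 1.5000, f(x_6) = 3.250000, coefficient = 2
x_7 = 1.7500, f(x_7) = 4.062500, coefficient = 4
x_8 = 2.0000, f(x_8) = 5.000000, coefficient = 2
x_9 = 2.2500, f(x_9) = 6.062500, coefficient = 4
x_10 = 2.5000, f(x_10) = 7.250000, coefficient = 1

I ≈ (0.250000/3) × 92.500000 = 7.708333
Exact value: 7.708333
Error: 0.000000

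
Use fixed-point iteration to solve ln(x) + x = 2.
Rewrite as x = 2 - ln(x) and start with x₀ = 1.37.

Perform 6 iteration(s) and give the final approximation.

Equation: ln(x) + x = 2
Fixed-point form: x = 2 - ln(x)
x₀ = 1.37

x_1 = g(1.370000) = 1.685189
x_2 = g(1.685189) = 1.478122
x_3 = g(1.478122) = 1.609228
x_4 = g(1.609228) = 1.524246
x_5 = g(1.524246) = 1.578500
x_6 = g(1.578500) = 1.543525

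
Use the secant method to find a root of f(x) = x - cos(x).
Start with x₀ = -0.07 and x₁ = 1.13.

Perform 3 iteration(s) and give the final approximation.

f(x) = x - cos(x)
x₀ = -0.07, x₁ = 1.13

Secant formula: x_{n+1} = x_n - f(x_n)(x_n - x_{n-1})/(f(x_n) - f(x_{n-1}))

Iteration 1:
  f(-0.070000) = -1.067551
  f(1.130000) = 0.703340
  x_2 = 1.130000 - 0.703340×(1.130000 - (-0.070000))/(0.703340 - (-1.067551))
       = 0.653399
Iteration 2:
  f(1.130000) = 0.703340
  f(0.653399) = -0.140623
  x_3 = 0.653399 - (-0.140623)×(0.653399 - 1.130000)/(-0.140623 - 0.703340)
       = 0.732811
Iteration 3:
  f(0.653399) = -0.140623
  f(0.732811) = -0.010485
  x_4 = 0.732811 - (-0.010485)×(0.732811 - 0.653399)/(-0.010485 - (-0.140623))
       = 0.739210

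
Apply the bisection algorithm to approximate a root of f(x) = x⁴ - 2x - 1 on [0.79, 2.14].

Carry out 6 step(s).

f(x) = x⁴ - 2x - 1
Initial interval: [0.79, 2.14]

Iteration 1:
  c_1 = (0.790000 + 2.140000)/2 = 1.465000
  f(c_1) = f(1.465000) = 0.676282
  f(a) × f(c) < 0, new interval: [0.790000, 1.465000]
Iteration 2:
  c_2 = (0.790000 + 1.465000)/2 = 1.127500
  f(c_2) = f(1.127500) = -1.638908
  f(a) × f(c) ≥ 0, new interval: [1.127500, 1.465000]
Iteration 3:
  c_3 = (1.127500 + 1.465000)/2 = 1.296250
  f(c_3) = f(1.296250) = -0.769213
  f(a) × f(c) ≥ 0, new interval: [1.296250, 1.465000]
Iteration 4:
  c_4 = (1.296250 + 1.465000)/2 = 1.380625
  f(c_4) = f(1.380625) = -0.127936
  f(a) × f(c) ≥ 0, new interval: [1.380625, 1.465000]
Iteration 5:
  c_5 = (1.380625 + 1.465000)/2 = 1.422813
  f(c_5) = f(1.422813) = 0.252552
  f(a) × f(c) < 0, new interval: [1.380625, 1.422813]
Iteration 6:
  c_6 = (1.380625 + 1.422813)/2 = 1.401719
  f(c_6) = f(1.401719) = 0.057062
  f(a) × f(c) < 0, new interval: [1.380625, 1.401719]

After 6 iteration(s), the approximation is c_6 = 1.401719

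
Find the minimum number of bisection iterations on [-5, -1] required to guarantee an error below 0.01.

We need (b-a)/2^n ≤ 0.01
(-1 - (-5))/2^n ≤ 0.01
4/2^n ≤ 0.01
2^n ≥ 400
n ≥ log₂(400) = 8.64
n ≥ 9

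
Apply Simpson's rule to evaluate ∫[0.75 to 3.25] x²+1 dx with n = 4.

f(x) = x²+1
a = 0.75, b = 3.25, n = 4
h = (b - a)/n = 0.625000

Simpson's rule: (h/3)[f(x₀) + 4f(x₁) + 2f(x₂) + ... + f(xₙ)]

x_0 = 0.7500, f(x_0) = 1.562500, coefficient = 1
x_1 = 1.3750, f(x_1) = 2.890625, coefficient = 4
x_2 = 2.0000, f(x_2) = 5.000000, coefficient = 2
x_3 = 2.6250, f(x_3) = 7.890625, coefficient = 4
x_4 = 3.2500, f(x_4) = 11.562500, coefficient = 1

I ≈ (0.625000/3) × 66.250000 = 13.802083
Exact value: 13.802083
Error: 0.000000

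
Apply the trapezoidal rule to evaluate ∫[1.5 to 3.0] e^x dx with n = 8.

f(x) = e^x
a = 1.5, b = 3.0, n = 8
h = (b - a)/n = 0.187500

Trapezoidal rule: (h/2)[f(x₀) + 2f(x₁) + 2f(x₂) + ... + f(xₙ)]

x_0 = 1.5000, f(x_0) = 4.481689, coefficient = 1
x_1 = 1.6875, f(x_1) = 5.405949, coefficient = 2
x_2 = 1.8750, f(x_2) = 6.520819, coefficient = 2
x_3 = 2.0625, f(x_3) = 7.865609, coefficient = 2
x_4 = 2.2500, f(x_4) = 9.487736, coefficient = 2
x_5 = 2.4375, f(x_5) = 11.444394, coefficient = 2
x_6 = 2.6250, f(x_6) = 13.804574, coefficient = 2
x_7 = 2.8125, f(x_7) = 16.651495, coefficient = 2
x_8 = 3.0000, f(x_8) = 20.085537, coefficient = 1

I ≈ (0.187500/2) × 166.928379 = 15.649535
Exact value: 15.603848
Error: 0.045688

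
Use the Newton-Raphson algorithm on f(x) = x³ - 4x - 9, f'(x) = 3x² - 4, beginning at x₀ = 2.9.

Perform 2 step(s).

f(x) = x³ - 4x - 9
f'(x) = 3x² - 4
x₀ = 2.9

Newton-Raphson formula: x_{n+1} = x_n - f(x_n)/f'(x_n)

Iteration 1:
  f(2.900000) = 3.789000
  f'(2.900000) = 21.230000
  x_1 = 2.900000 - 3.789000/21.230000 = 2.721526
Iteration 2:
  f(2.721526) = 0.271435
  f'(2.721526) = 18.220114
  x_2 = 2.721526 - 0.271435/18.220114 = 2.706629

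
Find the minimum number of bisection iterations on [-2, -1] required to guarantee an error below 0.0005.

We need (b-a)/2^n ≤ 0.0005
(-1 - (-2))/2^n ≤ 0.0005
1/2^n ≤ 0.0005
2^n ≥ 2000
n ≥ log₂(2000) = 10.97
n ≥ 11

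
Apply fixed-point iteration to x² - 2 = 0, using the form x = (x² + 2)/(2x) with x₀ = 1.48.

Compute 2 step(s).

Equation: x² - 2 = 0
Fixed-point form: x = (x² + 2)/(2x)
x₀ = 1.48

x_1 = g(1.480000) = 1.415676
x_2 = g(1.415676) = 1.414214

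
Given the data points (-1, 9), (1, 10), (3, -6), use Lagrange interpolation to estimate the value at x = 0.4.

Lagrange interpolation formula:
P(x) = Σ yᵢ × Lᵢ(x)
where Lᵢ(x) = Π_{j≠i} (x - xⱼ)/(xᵢ - xⱼ)

L_0(0.4) = (0.4 - 1)/(-1 - 1) × (0.4 - 3)/(-1 - 3) = 0.195000
L_1(0.4) = (0.4 - (-1))/(1 - (-1)) × (0.4 - 3)/(1 - 3) = 0.910000
L_2(0.4) = (0.4 - (-1))/(3 - (-1)) × (0.4 - 1)/(3 - 1) = -0.105000

P(0.4) = 9×L_0(0.4) + 10×L_1(0.4) + (-6)×L_2(0.4)
P(0.4) = 11.485000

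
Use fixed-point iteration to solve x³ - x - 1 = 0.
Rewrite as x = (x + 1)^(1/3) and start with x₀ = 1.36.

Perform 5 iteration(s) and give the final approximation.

Equation: x³ - x - 1 = 0
Fixed-point form: x = (x + 1)^(1/3)
x₀ = 1.36

x_1 = g(1.360000) = 1.331386
x_2 = g(1.331386) = 1.325983
x_3 = g(1.325983) = 1.324958
x_4 = g(1.324958) = 1.324764
x_5 = g(1.324764) = 1.324727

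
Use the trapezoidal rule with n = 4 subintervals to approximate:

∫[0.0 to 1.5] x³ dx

f(x) = x³
a = 0.0, b = 1.5, n = 4
h = (b - a)/n = 0.375000

Trapezoidal rule: (h/2)[f(x₀) + 2f(x₁) + 2f(x₂) + ... + f(xₙ)]

x_0 = 0.0000, f(x_0) = 0.000000, coefficient = 1
x_1 = 0.3750, f(x_1) = 0.052734, coefficient = 2
x_2 = 0.7500, f(x_2) = 0.421875, coefficient = 2
x_3 = 1.1250, f(x_3) = 1.423828, coefficient = 2
x_4 = 1.5000, f(x_4) = 3.375000, coefficient = 1

I ≈ (0.375000/2) × 7.171875 = 1.344727
Exact value: 1.265625
Error: 0.079102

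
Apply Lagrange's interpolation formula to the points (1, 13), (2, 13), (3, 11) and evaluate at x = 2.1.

Lagrange interpolation formula:
P(x) = Σ yᵢ × Lᵢ(x)
where Lᵢ(x) = Π_{j≠i} (x - xⱼ)/(xᵢ - xⱼ)

L_0(2.1) = (2.1 - 2)/(1 - 2) × (2.1 - 3)/(1 - 3) = -0.045000
L_1(2.1) = (2.1 - 1)/(2 - 1) × (2.1 - 3)/(2 - 3) = 0.990000
L_2(2.1) = (2.1 - 1)/(3 - 1) × (2.1 - 2)/(3 - 2) = 0.055000

P(2.1) = 13×L_0(2.1) + 13×L_1(2.1) + 11×L_2(2.1)
P(2.1) = 12.890000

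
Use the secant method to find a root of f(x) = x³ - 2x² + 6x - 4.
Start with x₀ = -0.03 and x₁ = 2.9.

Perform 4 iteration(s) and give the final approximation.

f(x) = x³ - 2x² + 6x - 4
x₀ = -0.03, x₁ = 2.9

Secant formula: x_{n+1} = x_n - f(x_n)(x_n - x_{n-1})/(f(x_n) - f(x_{n-1}))

Iteration 1:
  f(-0.030000) = -4.181827
  f(2.900000) = 20.969000
  x_2 = 2.900000 - 20.969000×(2.900000 - (-0.030000))/(20.969000 - (-4.181827))
       = 0.457171
Iteration 2:
  f(2.900000) = 20.969000
  f(0.457171) = -1.579434
  x_3 = 0.457171 - (-1.579434)×(0.457171 - 2.900000)/(-1.579434 - 20.969000)
       = 0.628282
Iteration 3:
  f(0.457171) = -1.579434
  f(0.628282) = -0.771777
  x_4 = 0.628282 - (-0.771777)×(0.628282 - 0.457171)/(-0.771777 - (-1.579434))
       = 0.791792
Iteration 4:
  f(0.628282) = -0.771777
  f(0.791792) = -0.006716
  x_5 = 0.791792 - (-0.006716)×(0.791792 - 0.628282)/(-0.006716 - (-0.771777))
       = 0.793227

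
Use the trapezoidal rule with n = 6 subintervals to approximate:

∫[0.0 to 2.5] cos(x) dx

f(x) = cos(x)
a = 0.0, b = 2.5, n = 6
h = (b - a)/n = 0.416667

Trapezoidal rule: (h/2)[f(x₀) + 2f(x₁) + 2f(x₂) + ... + f(xₙ)]

x_0 = 0.0000, f(x_0) = 1.000000, coefficient = 1
x_1 = 0.4167, f(x_1) = 0.914443, coefficient = 2
x_2 = 0.8333, f(x_2) = 0.672412, coefficient = 2
x_3 = 1.2500, f(x_3) = 0.315322, coefficient = 2
x_4 = 1.6667, f(x_4) = -0.095724, coefficient = 2
x_5 = 2.0833, f(x_5) = -0.490390, coefficient = 2
x_6 = 2.5000, f(x_6) = -0.801144, coefficient = 1

I ≈ (0.416667/2) × 2.830985 = 0.589789
Exact value: 0.598472
Error: 0.008684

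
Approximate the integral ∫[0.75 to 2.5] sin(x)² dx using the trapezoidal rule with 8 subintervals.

f(x) = sin(x)²
a = 0.75, b = 2.5, n = 8
h = (b - a)/n = 0.218750

Trapezoidal rule: (h/2)[f(x₀) + 2f(x₁) + 2f(x₂) + ... + f(xₙ)]

x_0 = 0.7500, f(x_0) = 0.464631, coefficient = 1
x_1 = 0.9688, f(x_1) = 0.679270, coefficient = 2
x_2 = 1.1875, f(x_2) = 0.860139, coefficient = 2
x_3 = 1.4062, f(x_3) = 0.973168, coefficient = 2
x_4 = 1.6250, f(x_4) = 0.997065, coefficient = 2
x_5 = 1.8438, f(x_5) = 0.927328, coefficient = 2
x_6 = 2.0625, f(x_6) = 0.777095, coefficient = 2
x_7 = 2.2812, f(x_7) = 0.574664, coefficient = 2
x_8 = 2.5000, f(x_8) = 0.358169, coefficient = 1

I ≈ (0.218750/2) × 12.400259 = 1.356278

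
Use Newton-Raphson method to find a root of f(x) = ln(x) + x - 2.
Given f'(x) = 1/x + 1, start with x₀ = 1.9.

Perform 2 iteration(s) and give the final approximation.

f(x) = ln(x) + x - 2
f'(x) = 1/x + 1
x₀ = 1.9

Newton-Raphson formula: x_{n+1} = x_n - f(x_n)/f'(x_n)

Iteration 1:
  f(1.900000) = 0.541854
  f'(1.900000) = 1.526316
  x_1 = 1.900000 - 0.541854/1.526316 = 1.544992
Iteration 2:
  f(1.544992) = -0.019989
  f'(1.544992) = 1.647252
  x_2 = 1.544992 - (-0.019989)/1.647252 = 1.557127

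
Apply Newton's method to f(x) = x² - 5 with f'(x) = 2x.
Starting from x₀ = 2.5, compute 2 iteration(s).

f(x) = x² - 5
f'(x) = 2x
x₀ = 2.5

Newton-Raphson formula: x_{n+1} = x_n - f(x_n)/f'(x_n)

Iteration 1:
  f(2.500000) = 1.250000
  f'(2.500000) = 5.000000
  x_1 = 2.500000 - 1.250000/5.000000 = 2.250000
Iteration 2:
  f(2.250000) = 0.062500
  f'(2.250000) = 4.500000
  x_2 = 2.250000 - 0.062500/4.500000 = 2.236111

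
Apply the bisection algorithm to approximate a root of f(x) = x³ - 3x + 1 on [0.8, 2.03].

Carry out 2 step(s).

f(x) = x³ - 3x + 1
Initial interval: [0.8, 2.03]

Iteration 1:
  c_1 = (0.800000 + 2.030000)/2 = 1.415000
  f(c_1) = f(1.415000) = -0.411852
  f(a) × f(c) ≥ 0, new interval: [1.415000, 2.030000]
Iteration 2:
  c_2 = (1.415000 + 2.030000)/2 = 1.722500
  f(c_2) = f(1.722500) = 0.943168
  f(a) × f(c) < 0, new interval: [1.415000, 1.722500]

After 2 iteration(s), the approximation is c_2 = 1.722500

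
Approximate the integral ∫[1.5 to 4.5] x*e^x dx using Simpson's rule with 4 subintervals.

f(x) = x*e^x
a = 1.5, b = 4.5, n = 4
h = (b - a)/n = 0.750000

Simpson's rule: (h/3)[f(x₀) + 4f(x₁) + 2f(x₂) + ... + f(xₙ)]

x_0 = 1.5000, f(x_0) = 6.722534, coefficient = 1
x_1 = 2.2500, f(x_1) = 21.347406, coefficient = 4
x_2 = 3.0000, f(x_2) = 60.256611, coefficient = 2
x_3 = 3.7500, f(x_3) = 159.454058, coefficient = 4
x_4 = 4.5000, f(x_4) = 405.077091, coefficient = 1

I ≈ (0.750000/3) × 1255.518699 = 313.879675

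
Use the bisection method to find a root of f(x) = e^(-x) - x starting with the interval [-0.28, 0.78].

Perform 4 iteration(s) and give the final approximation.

f(x) = e^(-x) - x
Initial interval: [-0.28, 0.78]

Iteration 1:
  c_1 = (-0.280000 + 0.780000)/2 = 0.250000
  f(c_1) = f(0.250000) = 0.528801
  f(a) × f(c) ≥ 0, new interval: [0.250000, 0.780000]
Iteration 2:
  c_2 = (0.250000 + 0.780000)/2 = 0.515000
  f(c_2) = f(0.515000) = 0.082501
  f(a) × f(c) ≥ 0, new interval: [0.515000, 0.780000]
Iteration 3:
  c_3 = (0.515000 + 0.780000)/2 = 0.647500
  f(c_3) = f(0.647500) = -0.124147
  f(a) × f(c) < 0, new interval: [0.515000, 0.647500]
Iteration 4:
  c_4 = (0.515000 + 0.647500)/2 = 0.581250
  f(c_4) = f(0.581250) = -0.022051
  f(a) × f(c) < 0, new interval: [0.515000, 0.581250]

After 4 iteration(s), the approximation is c_4 = 0.581250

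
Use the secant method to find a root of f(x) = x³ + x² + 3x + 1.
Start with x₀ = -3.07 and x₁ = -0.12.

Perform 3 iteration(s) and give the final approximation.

f(x) = x³ + x² + 3x + 1
x₀ = -3.07, x₁ = -0.12

Secant formula: x_{n+1} = x_n - f(x_n)(x_n - x_{n-1})/(f(x_n) - f(x_{n-1}))

Iteration 1:
  f(-3.070000) = -27.719543
  f(-0.120000) = 0.652672
  x_2 = -0.120000 - 0.652672×(-0.120000 - (-3.070000))/(0.652672 - (-27.719543))
       = -0.187862
Iteration 2:
  f(-0.120000) = 0.652672
  f(-0.187862) = 0.465077
  x_3 = -0.187862 - 0.465077×(-0.187862 - (-0.120000))/(0.465077 - 0.652672)
       = -0.356101
Iteration 3:
  f(-0.187862) = 0.465077
  f(-0.356101) = 0.013348
  x_4 = -0.356101 - 0.013348×(-0.356101 - (-0.187862))/(0.013348 - 0.465077)
       = -0.361072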